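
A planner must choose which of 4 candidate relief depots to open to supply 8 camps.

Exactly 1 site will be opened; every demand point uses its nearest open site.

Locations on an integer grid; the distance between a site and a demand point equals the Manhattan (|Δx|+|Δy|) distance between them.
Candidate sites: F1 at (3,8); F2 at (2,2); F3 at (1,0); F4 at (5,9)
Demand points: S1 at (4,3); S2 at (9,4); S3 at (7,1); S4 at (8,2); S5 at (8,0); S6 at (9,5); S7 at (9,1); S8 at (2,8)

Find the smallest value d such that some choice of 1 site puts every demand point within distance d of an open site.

10

Open {F2}.
  Farthest demand point is S6 at distance 10 (to F2); all others are ≤ 10.
With {F4} the worst case is 12.
With {F1} the worst case is 13.
No size-1 selection achieves below 10.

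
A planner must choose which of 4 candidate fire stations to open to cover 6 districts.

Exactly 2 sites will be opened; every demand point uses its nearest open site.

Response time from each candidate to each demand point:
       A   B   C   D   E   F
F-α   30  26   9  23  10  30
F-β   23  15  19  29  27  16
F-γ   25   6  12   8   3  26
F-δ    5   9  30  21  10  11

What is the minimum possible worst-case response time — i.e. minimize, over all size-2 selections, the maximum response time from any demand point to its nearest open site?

12

Open {F-γ, F-δ}.
  Farthest demand point is C at response time 12 (to F-γ); all others are ≤ 12.
With {F-α, F-δ} the worst case is 21.
With {F-β, F-δ} the worst case is 21.
No size-2 selection achieves below 12.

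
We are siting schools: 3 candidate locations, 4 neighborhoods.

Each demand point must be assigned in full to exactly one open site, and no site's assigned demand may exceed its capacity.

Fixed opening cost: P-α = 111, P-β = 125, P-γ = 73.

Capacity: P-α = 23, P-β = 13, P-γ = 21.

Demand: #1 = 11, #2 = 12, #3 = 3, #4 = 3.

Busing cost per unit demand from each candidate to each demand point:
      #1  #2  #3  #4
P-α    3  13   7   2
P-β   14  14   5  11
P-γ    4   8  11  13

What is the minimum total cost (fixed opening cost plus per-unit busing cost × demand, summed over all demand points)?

340

Open {P-α, P-γ}; cheapest assignment that respects the capacities:
  P-α (cap 23, load 17): #1, #3, #4 — cost 11×3 + 3×7 + 3×2 = 60
  P-γ (cap 21, load 12): #2 — cost 12×8 = 96
  Shipping 156, fixed 184 → total 340.
  Any other capacity-feasible assignment to {P-α, P-γ} ships for at least 156.
Compare {P-α, P-β, P-γ}: its best feasible assignment gives total 459.
Compare {P-α, P-β}: its best feasible assignment gives total 464.
Every other set of open sites that can feasibly serve all demand totals ≥ 459 even under its best assignment. Minimum: 340.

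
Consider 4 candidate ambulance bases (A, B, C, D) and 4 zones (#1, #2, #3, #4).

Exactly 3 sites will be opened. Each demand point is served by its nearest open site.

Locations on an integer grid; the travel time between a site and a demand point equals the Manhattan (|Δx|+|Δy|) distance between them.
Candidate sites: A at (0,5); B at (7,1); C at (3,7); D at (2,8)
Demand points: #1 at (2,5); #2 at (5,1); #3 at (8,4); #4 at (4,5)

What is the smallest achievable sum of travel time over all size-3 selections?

Open {A, B, C}.
  #1→A 2, #2→B 2, #3→B 4, #4→C 3  ⇒ total 11.
Compare {A, B, D}: total 12.
Compare {B, C, D}: total 12.
No size-3 selection does better; minimum is 11.

11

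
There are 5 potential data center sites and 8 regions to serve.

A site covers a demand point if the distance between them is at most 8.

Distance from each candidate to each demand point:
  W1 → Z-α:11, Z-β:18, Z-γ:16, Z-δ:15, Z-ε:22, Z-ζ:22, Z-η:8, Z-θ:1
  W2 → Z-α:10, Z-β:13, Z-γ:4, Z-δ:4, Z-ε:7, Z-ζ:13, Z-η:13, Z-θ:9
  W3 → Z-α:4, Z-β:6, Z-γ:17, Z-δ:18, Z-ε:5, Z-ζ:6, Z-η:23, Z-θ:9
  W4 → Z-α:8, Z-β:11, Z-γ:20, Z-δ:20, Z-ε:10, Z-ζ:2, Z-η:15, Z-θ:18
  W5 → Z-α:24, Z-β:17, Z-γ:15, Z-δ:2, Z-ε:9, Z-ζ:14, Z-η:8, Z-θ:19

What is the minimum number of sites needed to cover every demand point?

Coverage sets (demand points within 8 of each site):
  W1: {Z-η, Z-θ}
  W2: {Z-γ, Z-δ, Z-ε}
  W3: {Z-α, Z-β, Z-ε, Z-ζ}
  W4: {Z-α, Z-ζ}
  W5: {Z-δ, Z-η}
No 2 sites suffice: every size-2 union leaves at least one demand point uncovered.
But {W1, W2, W3} covers everything, so the minimum is 3.

3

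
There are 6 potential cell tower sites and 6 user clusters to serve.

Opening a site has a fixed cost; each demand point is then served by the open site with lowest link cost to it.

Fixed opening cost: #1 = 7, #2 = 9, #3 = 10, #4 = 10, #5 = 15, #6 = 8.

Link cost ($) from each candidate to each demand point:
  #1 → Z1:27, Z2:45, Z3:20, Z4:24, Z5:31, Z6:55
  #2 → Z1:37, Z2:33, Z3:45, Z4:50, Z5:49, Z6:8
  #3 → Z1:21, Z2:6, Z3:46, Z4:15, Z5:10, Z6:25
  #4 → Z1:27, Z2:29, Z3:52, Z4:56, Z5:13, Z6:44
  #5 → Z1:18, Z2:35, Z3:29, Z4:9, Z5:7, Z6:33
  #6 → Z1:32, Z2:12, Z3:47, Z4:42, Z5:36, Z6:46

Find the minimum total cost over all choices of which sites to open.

Open {#1, #2, #3}: assign each demand point to its cheapest open site.
  Z1→#3 21, Z2→#3 6, Z3→#1 20, Z4→#3 15, Z5→#3 10, Z6→#2 8
  link cost 80, fixed 26 → total 106.
Compare {#1, #2, #3, #5}: link cost 68 + fixed 41 = 109.
Compare {#2, #3, #5}: link cost 77 + fixed 34 = 111.
Compare {#1, #2, #5, #6}: link cost 74 + fixed 39 = 113.
All other subsets cost ≥ 109. Minimum total cost: 106.

106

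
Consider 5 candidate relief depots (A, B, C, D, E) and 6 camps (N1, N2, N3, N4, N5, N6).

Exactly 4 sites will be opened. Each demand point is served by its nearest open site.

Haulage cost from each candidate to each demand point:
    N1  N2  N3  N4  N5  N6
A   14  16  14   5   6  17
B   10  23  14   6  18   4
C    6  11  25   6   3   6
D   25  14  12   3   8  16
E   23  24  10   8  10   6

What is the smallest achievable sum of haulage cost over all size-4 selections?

Open {B, C, D, E}.
  N1→C 6, N2→C 11, N3→E 10, N4→D 3, N5→C 3, N6→B 4  ⇒ total 37.
Compare {A, B, C, D}: total 39.
Compare {A, B, C, E}: total 39.
No size-4 selection does better; minimum is 37.

37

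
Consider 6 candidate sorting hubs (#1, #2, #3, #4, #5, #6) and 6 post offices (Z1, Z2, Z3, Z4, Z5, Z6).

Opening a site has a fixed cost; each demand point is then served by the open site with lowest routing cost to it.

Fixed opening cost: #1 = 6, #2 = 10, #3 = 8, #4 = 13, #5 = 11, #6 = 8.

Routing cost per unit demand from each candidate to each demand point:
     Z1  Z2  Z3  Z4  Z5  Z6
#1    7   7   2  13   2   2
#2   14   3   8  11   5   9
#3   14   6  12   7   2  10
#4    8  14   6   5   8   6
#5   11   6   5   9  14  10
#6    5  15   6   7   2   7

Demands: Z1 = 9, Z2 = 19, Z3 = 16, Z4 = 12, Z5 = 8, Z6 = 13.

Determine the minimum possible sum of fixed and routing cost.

273

Open {#1, #2, #4, #6}: assign each demand point to its cheapest open site.
  Z1→#6 9×5=45, Z2→#2 19×3=57, Z3→#1 16×2=32, Z4→#4 12×5=60, Z5→#1 8×2=16, Z6→#1 13×2=26
  routing cost 236, fixed 37 → total 273.
Compare {#1, #2, #3, #4, #6}: routing cost 236 + fixed 45 = 281.
Compare {#1, #2, #4}: routing cost 254 + fixed 29 = 283.
Compare {#1, #2, #6}: routing cost 260 + fixed 24 = 284.
All other subsets cost ≥ 281. Minimum total cost: 273.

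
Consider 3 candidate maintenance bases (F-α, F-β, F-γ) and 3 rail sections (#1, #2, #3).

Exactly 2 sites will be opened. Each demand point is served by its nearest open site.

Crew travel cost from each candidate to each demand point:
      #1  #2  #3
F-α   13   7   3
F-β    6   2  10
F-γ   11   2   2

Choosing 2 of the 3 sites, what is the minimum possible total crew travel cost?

Open {F-β, F-γ}.
  #1→F-β 6, #2→F-β 2, #3→F-γ 2  ⇒ total 10.
Compare {F-α, F-β}: total 11.
Compare {F-α, F-γ}: total 15.

10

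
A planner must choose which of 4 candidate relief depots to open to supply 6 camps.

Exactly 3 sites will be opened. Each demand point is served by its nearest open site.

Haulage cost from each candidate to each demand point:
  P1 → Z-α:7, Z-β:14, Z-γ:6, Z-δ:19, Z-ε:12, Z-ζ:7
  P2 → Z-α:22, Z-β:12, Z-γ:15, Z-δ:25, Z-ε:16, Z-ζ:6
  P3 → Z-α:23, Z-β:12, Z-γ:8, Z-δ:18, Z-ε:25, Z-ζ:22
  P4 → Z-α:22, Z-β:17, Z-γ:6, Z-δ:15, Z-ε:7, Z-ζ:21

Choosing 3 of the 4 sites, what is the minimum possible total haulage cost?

53

Open {P1, P2, P4}.
  Z-α→P1 7, Z-β→P2 12, Z-γ→P1 6, Z-δ→P4 15, Z-ε→P4 7, Z-ζ→P2 6  ⇒ total 53.
Compare {P1, P3, P4}: total 54.
Compare {P1, P2, P3}: total 61.
No size-3 selection does better; minimum is 53.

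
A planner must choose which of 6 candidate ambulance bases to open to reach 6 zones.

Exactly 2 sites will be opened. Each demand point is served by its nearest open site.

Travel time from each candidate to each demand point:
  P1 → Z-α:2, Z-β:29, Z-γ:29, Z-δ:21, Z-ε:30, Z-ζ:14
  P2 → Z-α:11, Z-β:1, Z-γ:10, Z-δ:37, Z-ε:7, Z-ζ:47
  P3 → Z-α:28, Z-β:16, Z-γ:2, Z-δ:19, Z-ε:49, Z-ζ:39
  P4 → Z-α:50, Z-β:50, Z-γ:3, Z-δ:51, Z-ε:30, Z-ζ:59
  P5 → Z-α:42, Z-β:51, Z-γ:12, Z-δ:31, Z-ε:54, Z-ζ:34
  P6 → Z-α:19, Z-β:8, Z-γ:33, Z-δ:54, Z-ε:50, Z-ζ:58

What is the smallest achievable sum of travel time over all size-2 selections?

55

Open {P1, P2}.
  Z-α→P1 2, Z-β→P2 1, Z-γ→P2 10, Z-δ→P1 21, Z-ε→P2 7, Z-ζ→P1 14  ⇒ total 55.
Compare {P2, P3}: total 79.
Compare {P1, P3}: total 83.
No size-2 selection does better; minimum is 55.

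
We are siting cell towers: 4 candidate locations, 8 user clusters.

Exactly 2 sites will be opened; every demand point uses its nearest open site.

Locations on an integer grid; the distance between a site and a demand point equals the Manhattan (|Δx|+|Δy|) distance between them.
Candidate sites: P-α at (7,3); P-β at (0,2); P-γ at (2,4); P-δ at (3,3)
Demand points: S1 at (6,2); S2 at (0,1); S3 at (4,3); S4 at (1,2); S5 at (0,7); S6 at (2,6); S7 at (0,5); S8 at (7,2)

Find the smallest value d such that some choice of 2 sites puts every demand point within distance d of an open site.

Open {P-α, P-γ}.
  Farthest demand point is S2 at distance 5 (to P-γ); all others are ≤ 5.
With {P-β, P-δ} the worst case is 5.
With {P-γ, P-δ} the worst case is 5.
No size-2 selection achieves below 5.

5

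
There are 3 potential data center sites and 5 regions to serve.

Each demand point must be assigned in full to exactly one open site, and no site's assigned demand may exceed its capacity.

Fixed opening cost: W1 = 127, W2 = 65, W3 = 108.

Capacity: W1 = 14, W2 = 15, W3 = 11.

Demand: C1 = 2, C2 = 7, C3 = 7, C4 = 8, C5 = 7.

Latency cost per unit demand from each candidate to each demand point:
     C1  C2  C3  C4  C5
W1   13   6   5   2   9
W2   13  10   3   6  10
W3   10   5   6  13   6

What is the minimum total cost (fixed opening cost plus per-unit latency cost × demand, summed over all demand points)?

462

Open {W1, W2, W3}; cheapest assignment that respects the capacities:
  W1 (cap 14, load 8): C4 — cost 8×2 = 16
  W2 (cap 15, load 14): C3, C5 — cost 7×3 + 7×10 = 91
  W3 (cap 11, load 9): C1, C2 — cost 2×10 + 7×5 = 55
  Shipping 162, fixed 300 → total 462.
  Any other capacity-feasible assignment to {W1, W2, W3} ships for at least 162.
Total demand is 31 and no other set of sites has combined capacity ≥ 31, so {W1, W2, W3} is the only feasible choice of open sites. Minimum: 462.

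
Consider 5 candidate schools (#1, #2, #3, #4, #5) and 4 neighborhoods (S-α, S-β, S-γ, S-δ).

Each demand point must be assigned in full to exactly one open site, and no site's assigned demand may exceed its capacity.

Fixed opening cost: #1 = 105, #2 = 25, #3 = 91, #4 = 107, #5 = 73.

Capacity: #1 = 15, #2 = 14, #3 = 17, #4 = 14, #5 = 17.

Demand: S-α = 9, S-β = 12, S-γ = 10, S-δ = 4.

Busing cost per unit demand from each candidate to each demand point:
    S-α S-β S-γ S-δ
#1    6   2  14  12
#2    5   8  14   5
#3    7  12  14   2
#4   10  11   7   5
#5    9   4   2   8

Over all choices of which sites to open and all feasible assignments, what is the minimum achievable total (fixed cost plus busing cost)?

Open {#1, #2, #5}; cheapest assignment that respects the capacities:
  #1 (cap 15, load 12): S-β — cost 12×2 = 24
  #2 (cap 14, load 13): S-α, S-δ — cost 9×5 + 4×5 = 65
  #5 (cap 17, load 10): S-γ — cost 10×2 = 20
  Shipping 109, fixed 203 → total 312.
  Any other capacity-feasible assignment to {#1, #2, #5} ships for at least 109.
Compare {#2, #3, #5}: its best feasible assignment gives total 376.
Compare {#1, #3, #5}: its best feasible assignment gives total 384.
Every other set of open sites that can feasibly serve all demand totals ≥ 376 even under its best assignment. Minimum: 312.

312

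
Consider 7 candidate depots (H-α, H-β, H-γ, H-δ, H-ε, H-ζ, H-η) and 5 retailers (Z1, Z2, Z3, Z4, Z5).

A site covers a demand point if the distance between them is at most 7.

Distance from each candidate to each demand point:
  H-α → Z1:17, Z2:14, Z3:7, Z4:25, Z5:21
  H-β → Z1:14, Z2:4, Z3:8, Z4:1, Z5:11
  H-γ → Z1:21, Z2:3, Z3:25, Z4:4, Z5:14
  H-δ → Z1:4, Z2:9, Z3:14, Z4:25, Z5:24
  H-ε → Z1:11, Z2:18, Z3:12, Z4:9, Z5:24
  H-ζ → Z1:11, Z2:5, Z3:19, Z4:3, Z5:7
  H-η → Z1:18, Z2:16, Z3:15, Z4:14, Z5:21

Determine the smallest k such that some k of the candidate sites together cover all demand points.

3

Coverage sets (demand points within 7 of each site):
  H-α: {Z3}
  H-β: {Z2, Z4}
  H-γ: {Z2, Z4}
  H-δ: {Z1}
  H-ε: {}
  H-ζ: {Z2, Z4, Z5}
  H-η: {}
No 2 sites suffice: every size-2 union leaves at least one demand point uncovered.
But {H-α, H-δ, H-ζ} covers everything, so the minimum is 3.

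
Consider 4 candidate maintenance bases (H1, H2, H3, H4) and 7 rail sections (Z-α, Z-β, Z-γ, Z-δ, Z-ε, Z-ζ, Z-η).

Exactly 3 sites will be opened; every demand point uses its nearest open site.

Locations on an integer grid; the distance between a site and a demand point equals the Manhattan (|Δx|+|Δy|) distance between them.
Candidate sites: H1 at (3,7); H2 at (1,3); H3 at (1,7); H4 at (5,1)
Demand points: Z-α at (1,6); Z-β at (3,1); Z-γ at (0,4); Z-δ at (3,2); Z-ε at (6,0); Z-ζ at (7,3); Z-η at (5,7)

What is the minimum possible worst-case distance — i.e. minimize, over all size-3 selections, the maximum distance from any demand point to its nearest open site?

4

Open {H1, H2, H4}.
  Farthest demand point is Z-ζ at distance 4 (to H4); all others are ≤ 4.
With {H1, H3, H4} the worst case is 4.
With {H2, H3, H4} the worst case is 4.
No size-3 selection achieves below 4.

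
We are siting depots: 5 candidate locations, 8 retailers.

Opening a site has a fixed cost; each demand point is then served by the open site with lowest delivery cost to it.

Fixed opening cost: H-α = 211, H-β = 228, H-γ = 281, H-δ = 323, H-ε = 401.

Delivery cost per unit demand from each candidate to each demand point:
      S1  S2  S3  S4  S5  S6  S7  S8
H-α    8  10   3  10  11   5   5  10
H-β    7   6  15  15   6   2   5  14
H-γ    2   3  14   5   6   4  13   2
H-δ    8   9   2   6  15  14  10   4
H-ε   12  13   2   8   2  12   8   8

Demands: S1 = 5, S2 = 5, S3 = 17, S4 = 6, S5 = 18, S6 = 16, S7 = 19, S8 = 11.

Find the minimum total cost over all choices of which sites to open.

Open {H-α, H-γ}: assign each demand point to its cheapest open site.
  S1→H-γ 5×2=10, S2→H-γ 5×3=15, S3→H-α 17×3=51, S4→H-γ 6×5=30, S5→H-γ 18×6=108, S6→H-γ 16×4=64, S7→H-α 19×5=95, S8→H-γ 11×2=22
  delivery cost 395, fixed 492 → total 887.
Compare {H-α}: delivery cost 684 + fixed 211 = 895.
Compare {H-α, H-β}: delivery cost 521 + fixed 439 = 960.
Compare {H-β, H-δ}: delivery cost 414 + fixed 551 = 965.
All other subsets cost ≥ 895. Minimum total cost: 887.

887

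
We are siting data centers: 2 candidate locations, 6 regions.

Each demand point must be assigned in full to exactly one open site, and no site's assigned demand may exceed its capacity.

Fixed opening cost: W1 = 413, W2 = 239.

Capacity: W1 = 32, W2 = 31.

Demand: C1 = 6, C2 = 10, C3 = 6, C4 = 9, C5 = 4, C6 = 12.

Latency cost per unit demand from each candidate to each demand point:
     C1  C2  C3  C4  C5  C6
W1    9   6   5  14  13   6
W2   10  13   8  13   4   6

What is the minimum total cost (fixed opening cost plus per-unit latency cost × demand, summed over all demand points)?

Open {W1, W2}; cheapest assignment that respects the capacities:
  W1 (cap 32, load 22): C1, C2, C3 — cost 6×9 + 10×6 + 6×5 = 144
  W2 (cap 31, load 25): C4, C5, C6 — cost 9×13 + 4×4 + 12×6 = 205
  Shipping 349, fixed 652 → total 1001.
  Any other capacity-feasible assignment to {W1, W2} ships for at least 349.
Total demand is 47 and no other set of sites has combined capacity ≥ 47, so {W1, W2} is the only feasible choice of open sites. Minimum: 1001.

1001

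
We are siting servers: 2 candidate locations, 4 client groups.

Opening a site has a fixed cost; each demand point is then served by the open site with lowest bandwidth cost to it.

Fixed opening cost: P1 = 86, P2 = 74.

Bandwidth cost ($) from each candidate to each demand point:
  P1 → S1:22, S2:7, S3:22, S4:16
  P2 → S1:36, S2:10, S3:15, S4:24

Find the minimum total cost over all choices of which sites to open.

153

Open {P1}: assign each demand point to its cheapest open site.
  S1→P1 22, S2→P1 7, S3→P1 22, S4→P1 16
  bandwidth cost 67, fixed 86 → total 153.
Compare {P2}: bandwidth cost 85 + fixed 74 = 159.
Compare {P1, P2}: bandwidth cost 60 + fixed 160 = 220.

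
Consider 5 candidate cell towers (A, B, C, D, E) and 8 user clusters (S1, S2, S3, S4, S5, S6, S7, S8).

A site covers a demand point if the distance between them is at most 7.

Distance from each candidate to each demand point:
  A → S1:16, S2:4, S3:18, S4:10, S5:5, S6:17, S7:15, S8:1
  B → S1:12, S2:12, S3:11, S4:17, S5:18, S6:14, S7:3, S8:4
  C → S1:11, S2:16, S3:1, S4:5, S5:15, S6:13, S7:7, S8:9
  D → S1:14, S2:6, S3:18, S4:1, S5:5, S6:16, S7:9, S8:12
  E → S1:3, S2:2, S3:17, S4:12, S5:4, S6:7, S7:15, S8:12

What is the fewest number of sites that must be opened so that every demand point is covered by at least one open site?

Coverage sets (demand points within 7 of each site):
  A: {S2, S5, S8}
  B: {S7, S8}
  C: {S3, S4, S7}
  D: {S2, S4, S5}
  E: {S1, S2, S5, S6}
No 2 sites suffice: every size-2 union leaves at least one demand point uncovered.
But {A, C, E} covers everything, so the minimum is 3.

3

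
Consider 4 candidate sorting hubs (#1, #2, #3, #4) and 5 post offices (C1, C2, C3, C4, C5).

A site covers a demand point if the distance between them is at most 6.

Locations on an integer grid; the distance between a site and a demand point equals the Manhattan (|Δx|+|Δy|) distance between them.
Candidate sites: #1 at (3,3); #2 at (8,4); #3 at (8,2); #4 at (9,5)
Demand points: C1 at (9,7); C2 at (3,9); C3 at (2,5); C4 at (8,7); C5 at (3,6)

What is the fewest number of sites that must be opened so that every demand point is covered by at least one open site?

Coverage sets (demand points within 6 of each site):
  #1: {C2, C3, C5}
  #2: {C1, C4}
  #3: {C1, C4}
  #4: {C1, C4}
No single site covers all 5 demand points.
But {#1, #2} covers everything, so the minimum is 2.

2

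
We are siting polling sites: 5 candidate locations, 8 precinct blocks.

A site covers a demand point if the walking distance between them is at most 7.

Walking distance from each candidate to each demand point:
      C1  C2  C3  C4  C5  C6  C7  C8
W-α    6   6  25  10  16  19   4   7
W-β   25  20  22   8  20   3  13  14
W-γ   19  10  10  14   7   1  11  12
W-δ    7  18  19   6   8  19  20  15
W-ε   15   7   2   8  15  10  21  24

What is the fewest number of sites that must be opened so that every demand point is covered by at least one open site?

4

Coverage sets (demand points within 7 of each site):
  W-α: {C1, C2, C7, C8}
  W-β: {C6}
  W-γ: {C5, C6}
  W-δ: {C1, C4}
  W-ε: {C2, C3}
No 3 sites suffice: every size-3 union leaves at least one demand point uncovered.
But {W-α, W-γ, W-δ, W-ε} covers everything, so the minimum is 4.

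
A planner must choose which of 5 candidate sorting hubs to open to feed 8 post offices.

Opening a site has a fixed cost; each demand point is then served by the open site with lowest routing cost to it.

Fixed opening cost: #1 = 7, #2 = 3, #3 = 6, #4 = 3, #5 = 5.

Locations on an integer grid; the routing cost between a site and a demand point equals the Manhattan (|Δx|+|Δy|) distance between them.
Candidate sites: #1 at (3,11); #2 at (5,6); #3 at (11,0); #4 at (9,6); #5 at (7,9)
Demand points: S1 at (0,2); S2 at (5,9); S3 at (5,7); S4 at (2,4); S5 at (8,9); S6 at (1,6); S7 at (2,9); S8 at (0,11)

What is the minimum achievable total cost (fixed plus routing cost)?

43

Open {#1, #2, #5}: assign each demand point to its cheapest open site.
  S1→#2 9, S2→#5 2, S3→#2 1, S4→#2 5, S5→#5 1, S6→#2 4, S7→#1 3, S8→#1 3
  routing cost 28, fixed 15 → total 43.
Compare {#1, #2}: routing cost 34 + fixed 10 = 44.
Compare {#2, #5}: routing cost 36 + fixed 8 = 44.
Compare {#1, #2, #4}: routing cost 32 + fixed 13 = 45.
All other subsets cost ≥ 44. Minimum total cost: 43.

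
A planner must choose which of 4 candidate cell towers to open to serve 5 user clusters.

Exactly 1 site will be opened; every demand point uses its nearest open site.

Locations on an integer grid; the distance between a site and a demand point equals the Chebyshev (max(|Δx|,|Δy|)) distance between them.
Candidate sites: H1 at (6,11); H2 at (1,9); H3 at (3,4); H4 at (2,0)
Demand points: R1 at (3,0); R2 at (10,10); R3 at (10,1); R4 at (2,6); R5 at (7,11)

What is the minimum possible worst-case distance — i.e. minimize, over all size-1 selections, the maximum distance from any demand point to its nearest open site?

7

Open {H3}.
  Farthest demand point is R2 at distance 7 (to H3); all others are ≤ 7.
With {H2} the worst case is 9.
With {H1} the worst case is 11.
No size-1 selection achieves below 7.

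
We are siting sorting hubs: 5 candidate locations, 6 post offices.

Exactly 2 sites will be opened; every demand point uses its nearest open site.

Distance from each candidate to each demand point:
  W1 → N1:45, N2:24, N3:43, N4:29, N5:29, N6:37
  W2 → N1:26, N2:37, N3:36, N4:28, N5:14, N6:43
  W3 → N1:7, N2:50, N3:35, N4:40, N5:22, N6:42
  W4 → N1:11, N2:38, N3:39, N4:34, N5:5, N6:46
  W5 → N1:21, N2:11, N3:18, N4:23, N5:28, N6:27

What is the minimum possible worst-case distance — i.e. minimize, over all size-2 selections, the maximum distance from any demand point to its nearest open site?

27

Open {W2, W5}.
  Farthest demand point is N6 at distance 27 (to W5); all others are ≤ 27.
With {W3, W5} the worst case is 27.
With {W4, W5} the worst case is 27.
No size-2 selection achieves below 27.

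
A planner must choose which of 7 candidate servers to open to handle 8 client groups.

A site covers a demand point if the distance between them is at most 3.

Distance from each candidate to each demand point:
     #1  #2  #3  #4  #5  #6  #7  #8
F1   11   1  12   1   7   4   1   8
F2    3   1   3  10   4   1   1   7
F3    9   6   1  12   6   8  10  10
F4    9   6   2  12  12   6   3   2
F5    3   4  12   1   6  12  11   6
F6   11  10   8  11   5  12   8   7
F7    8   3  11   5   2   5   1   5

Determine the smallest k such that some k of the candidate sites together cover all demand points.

Coverage sets (demand points within 3 of each site):
  F1: {#2, #4, #7}
  F2: {#1, #2, #3, #6, #7}
  F3: {#3}
  F4: {#3, #7, #8}
  F5: {#1, #4}
  F6: {}
  F7: {#2, #5, #7}
No 3 sites suffice: every size-3 union leaves at least one demand point uncovered.
But {F1, F2, F4, F7} covers everything, so the minimum is 4.

4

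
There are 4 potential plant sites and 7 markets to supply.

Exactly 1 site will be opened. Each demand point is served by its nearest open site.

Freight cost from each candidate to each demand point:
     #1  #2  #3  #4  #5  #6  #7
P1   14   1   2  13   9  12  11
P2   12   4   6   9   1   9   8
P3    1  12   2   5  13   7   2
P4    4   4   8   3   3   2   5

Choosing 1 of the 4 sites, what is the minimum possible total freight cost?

29

Open {P4}.
  #1→P4 4, #2→P4 4, #3→P4 8, #4→P4 3, #5→P4 3, #6→P4 2, #7→P4 5  ⇒ total 29.
Compare {P3}: total 42.
Compare {P2}: total 49.
No size-1 selection does better; minimum is 29.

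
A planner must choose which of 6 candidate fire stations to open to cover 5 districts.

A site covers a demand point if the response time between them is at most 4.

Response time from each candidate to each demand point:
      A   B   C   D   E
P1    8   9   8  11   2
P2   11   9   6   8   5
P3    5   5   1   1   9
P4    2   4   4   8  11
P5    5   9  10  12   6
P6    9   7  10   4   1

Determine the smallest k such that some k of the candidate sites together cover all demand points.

2

Coverage sets (demand points within 4 of each site):
  P1: {E}
  P2: {}
  P3: {C, D}
  P4: {A, B, C}
  P5: {}
  P6: {D, E}
No single site covers all 5 demand points.
But {P4, P6} covers everything, so the minimum is 2.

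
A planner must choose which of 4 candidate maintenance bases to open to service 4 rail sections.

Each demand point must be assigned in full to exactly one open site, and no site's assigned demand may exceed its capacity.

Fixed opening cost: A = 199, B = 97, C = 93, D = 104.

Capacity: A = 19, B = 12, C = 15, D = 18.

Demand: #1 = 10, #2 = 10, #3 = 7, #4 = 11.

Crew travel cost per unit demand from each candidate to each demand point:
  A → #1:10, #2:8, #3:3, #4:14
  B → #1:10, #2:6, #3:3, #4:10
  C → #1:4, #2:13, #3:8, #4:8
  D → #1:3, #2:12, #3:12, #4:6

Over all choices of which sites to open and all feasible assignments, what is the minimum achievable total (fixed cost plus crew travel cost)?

544

Open {B, C, D}; cheapest assignment that respects the capacities:
  B (cap 12, load 10): #2 — cost 10×6 = 60
  C (cap 15, load 10): #1 — cost 10×4 = 40
  D (cap 18, load 18): #3, #4 — cost 7×12 + 11×6 = 150
  Shipping 250, fixed 294 → total 544.
  Any other capacity-feasible assignment to {B, C, D} ships for at least 250.
Compare {A, C, D}: its best feasible assignment gives total 603.
Compare {A, B, C}: its best feasible assignment gives total 640.
Every other set of open sites that can feasibly serve all demand totals ≥ 603 even under its best assignment. Minimum: 544.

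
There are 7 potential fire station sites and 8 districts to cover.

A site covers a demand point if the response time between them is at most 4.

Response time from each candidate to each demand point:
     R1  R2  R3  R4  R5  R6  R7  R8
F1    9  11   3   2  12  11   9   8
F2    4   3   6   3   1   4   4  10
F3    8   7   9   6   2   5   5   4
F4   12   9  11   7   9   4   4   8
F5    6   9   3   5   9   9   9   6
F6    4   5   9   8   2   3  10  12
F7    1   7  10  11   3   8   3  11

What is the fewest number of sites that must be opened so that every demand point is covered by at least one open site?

Coverage sets (demand points within 4 of each site):
  F1: {R3, R4}
  F2: {R1, R2, R4, R5, R6, R7}
  F3: {R5, R8}
  F4: {R6, R7}
  F5: {R3}
  F6: {R1, R5, R6}
  F7: {R1, R5, R7}
No 2 sites suffice: every size-2 union leaves at least one demand point uncovered.
But {F1, F2, F3} covers everything, so the minimum is 3.

3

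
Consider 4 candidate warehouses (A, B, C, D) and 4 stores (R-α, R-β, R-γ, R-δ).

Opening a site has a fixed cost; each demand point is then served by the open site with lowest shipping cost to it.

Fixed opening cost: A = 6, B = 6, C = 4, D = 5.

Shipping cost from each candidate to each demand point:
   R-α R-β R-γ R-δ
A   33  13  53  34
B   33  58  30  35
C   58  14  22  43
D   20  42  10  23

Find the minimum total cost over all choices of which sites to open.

76

Open {C, D}: assign each demand point to its cheapest open site.
  R-α→D 20, R-β→C 14, R-γ→D 10, R-δ→D 23
  shipping cost 67, fixed 9 → total 76.
Compare {A, D}: shipping cost 66 + fixed 11 = 77.
Compare {A, C, D}: shipping cost 66 + fixed 15 = 81.
Compare {B, C, D}: shipping cost 67 + fixed 15 = 82.
All other subsets cost ≥ 77. Minimum total cost: 76.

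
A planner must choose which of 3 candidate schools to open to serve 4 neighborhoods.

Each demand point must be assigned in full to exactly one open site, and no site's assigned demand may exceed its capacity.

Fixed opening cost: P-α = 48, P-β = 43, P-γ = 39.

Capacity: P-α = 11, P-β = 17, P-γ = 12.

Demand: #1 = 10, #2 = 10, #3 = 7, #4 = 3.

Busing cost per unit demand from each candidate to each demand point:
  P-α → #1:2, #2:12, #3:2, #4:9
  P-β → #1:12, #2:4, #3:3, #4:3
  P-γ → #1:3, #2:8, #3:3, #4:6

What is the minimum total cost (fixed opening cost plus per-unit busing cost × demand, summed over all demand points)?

Open {P-α, P-β, P-γ}; cheapest assignment that respects the capacities:
  P-α (cap 11, load 10): #1 — cost 10×2 = 20
  P-β (cap 17, load 13): #2, #4 — cost 10×4 + 3×3 = 49
  P-γ (cap 12, load 7): #3 — cost 7×3 = 21
  Shipping 90, fixed 130 → total 220.
  Any other capacity-feasible assignment to {P-α, P-β, P-γ} ships for at least 90.
Total demand is 30 and no other set of sites has combined capacity ≥ 30, so {P-α, P-β, P-γ} is the only feasible choice of open sites. Minimum: 220.

220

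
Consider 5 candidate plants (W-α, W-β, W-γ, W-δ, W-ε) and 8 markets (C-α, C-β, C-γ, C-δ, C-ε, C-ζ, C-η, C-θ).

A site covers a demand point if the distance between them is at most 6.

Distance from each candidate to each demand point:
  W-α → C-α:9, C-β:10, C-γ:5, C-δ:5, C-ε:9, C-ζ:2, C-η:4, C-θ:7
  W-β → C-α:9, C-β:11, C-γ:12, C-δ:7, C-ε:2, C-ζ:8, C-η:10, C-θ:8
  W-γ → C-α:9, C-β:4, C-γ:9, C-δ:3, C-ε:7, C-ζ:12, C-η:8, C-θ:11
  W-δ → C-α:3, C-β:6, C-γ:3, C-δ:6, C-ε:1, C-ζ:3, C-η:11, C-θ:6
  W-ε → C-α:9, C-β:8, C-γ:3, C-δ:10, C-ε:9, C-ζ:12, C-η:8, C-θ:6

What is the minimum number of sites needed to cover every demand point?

Coverage sets (demand points within 6 of each site):
  W-α: {C-γ, C-δ, C-ζ, C-η}
  W-β: {C-ε}
  W-γ: {C-β, C-δ}
  W-δ: {C-α, C-β, C-γ, C-δ, C-ε, C-ζ, C-θ}
  W-ε: {C-γ, C-θ}
No single site covers all 8 demand points.
But {W-α, W-δ} covers everything, so the minimum is 2.

2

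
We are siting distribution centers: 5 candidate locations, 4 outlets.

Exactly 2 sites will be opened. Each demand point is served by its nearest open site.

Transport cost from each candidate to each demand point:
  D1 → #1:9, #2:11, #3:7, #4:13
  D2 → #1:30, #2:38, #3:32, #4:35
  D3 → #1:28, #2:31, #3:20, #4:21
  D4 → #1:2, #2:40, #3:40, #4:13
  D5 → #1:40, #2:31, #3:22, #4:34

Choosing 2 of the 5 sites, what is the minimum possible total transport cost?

33

Open {D1, D4}.
  #1→D4 2, #2→D1 11, #3→D1 7, #4→D1 13  ⇒ total 33.
Compare {D1, D2}: total 40.
Compare {D1, D3}: total 40.
No size-2 selection does better; minimum is 33.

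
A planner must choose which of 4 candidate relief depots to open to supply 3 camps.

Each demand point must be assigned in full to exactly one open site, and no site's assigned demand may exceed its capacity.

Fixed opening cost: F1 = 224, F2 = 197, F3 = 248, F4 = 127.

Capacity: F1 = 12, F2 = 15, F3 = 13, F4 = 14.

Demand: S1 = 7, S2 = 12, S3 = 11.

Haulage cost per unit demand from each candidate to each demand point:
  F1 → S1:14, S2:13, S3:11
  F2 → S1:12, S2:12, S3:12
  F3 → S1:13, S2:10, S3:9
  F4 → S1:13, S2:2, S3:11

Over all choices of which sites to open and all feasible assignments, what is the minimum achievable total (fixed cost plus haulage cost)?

Open {F1, F2, F4}; cheapest assignment that respects the capacities:
  F1 (cap 12, load 11): S3 — cost 11×11 = 121
  F2 (cap 15, load 7): S1 — cost 7×12 = 84
  F4 (cap 14, load 12): S2 — cost 12×2 = 24
  Shipping 229, fixed 548 → total 777.
  Any other capacity-feasible assignment to {F1, F2, F4} ships for at least 229.
Compare {F2, F3, F4}: its best feasible assignment gives total 779.
Compare {F1, F3, F4}: its best feasible assignment gives total 820.
Every other set of open sites that can feasibly serve all demand totals ≥ 779 even under its best assignment. Minimum: 777.

777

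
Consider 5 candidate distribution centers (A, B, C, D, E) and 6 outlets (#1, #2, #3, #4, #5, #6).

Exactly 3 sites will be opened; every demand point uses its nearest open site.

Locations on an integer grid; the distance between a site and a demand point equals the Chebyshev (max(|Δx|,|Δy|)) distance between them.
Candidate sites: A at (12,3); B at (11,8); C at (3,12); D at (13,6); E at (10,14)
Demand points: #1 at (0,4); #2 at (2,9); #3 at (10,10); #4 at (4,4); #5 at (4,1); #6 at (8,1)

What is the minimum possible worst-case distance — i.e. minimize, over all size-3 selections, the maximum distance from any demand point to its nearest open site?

8

Open {A, B, C}.
  Farthest demand point is #1 at distance 8 (to C); all others are ≤ 8.
With {A, C, D} the worst case is 8.
With {A, C, E} the worst case is 8.
No size-3 selection achieves below 8.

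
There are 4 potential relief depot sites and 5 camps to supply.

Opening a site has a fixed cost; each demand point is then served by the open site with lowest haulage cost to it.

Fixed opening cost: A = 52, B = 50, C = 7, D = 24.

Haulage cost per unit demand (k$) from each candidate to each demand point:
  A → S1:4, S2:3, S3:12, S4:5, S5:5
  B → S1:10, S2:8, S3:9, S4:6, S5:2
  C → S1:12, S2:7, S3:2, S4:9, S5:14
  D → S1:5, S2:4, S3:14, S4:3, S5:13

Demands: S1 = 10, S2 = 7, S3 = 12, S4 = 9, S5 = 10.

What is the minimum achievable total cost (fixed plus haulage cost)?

Open {B, C, D}: assign each demand point to its cheapest open site.
  S1→D 10×5=50, S2→D 7×4=28, S3→C 12×2=24, S4→D 9×3=27, S5→B 10×2=20
  haulage cost 149, fixed 81 → total 230.
Compare {A, C}: haulage cost 180 + fixed 59 = 239.
Compare {A, C, D}: haulage cost 162 + fixed 83 = 245.
Compare {A, B, C}: haulage cost 150 + fixed 109 = 259.
All other subsets cost ≥ 239. Minimum total cost: 230.

230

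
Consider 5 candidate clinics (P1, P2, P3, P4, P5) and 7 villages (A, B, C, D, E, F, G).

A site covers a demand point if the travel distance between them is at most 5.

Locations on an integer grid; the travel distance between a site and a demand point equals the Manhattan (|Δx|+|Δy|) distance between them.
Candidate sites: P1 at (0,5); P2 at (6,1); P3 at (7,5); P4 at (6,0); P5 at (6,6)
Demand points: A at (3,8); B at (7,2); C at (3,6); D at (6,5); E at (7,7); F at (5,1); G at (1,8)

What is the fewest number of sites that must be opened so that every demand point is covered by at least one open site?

3

Coverage sets (demand points within 5 of each site):
  P1: {C, G}
  P2: {B, D, F}
  P3: {B, C, D, E}
  P4: {B, D, F}
  P5: {A, B, C, D, E}
No 2 sites suffice: every size-2 union leaves at least one demand point uncovered.
But {P1, P2, P5} covers everything, so the minimum is 3.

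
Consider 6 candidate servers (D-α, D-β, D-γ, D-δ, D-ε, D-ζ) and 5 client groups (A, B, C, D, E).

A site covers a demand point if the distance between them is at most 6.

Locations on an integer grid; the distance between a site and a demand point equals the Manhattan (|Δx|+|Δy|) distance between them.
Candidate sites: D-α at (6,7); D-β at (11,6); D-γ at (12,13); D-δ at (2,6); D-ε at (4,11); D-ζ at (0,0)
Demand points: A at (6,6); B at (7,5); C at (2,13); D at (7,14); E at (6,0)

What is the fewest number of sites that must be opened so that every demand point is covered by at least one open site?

3

Coverage sets (demand points within 6 of each site):
  D-α: {A, B}
  D-β: {A, B}
  D-γ: {D}
  D-δ: {A, B}
  D-ε: {C, D}
  D-ζ: {E}
No 2 sites suffice: every size-2 union leaves at least one demand point uncovered.
But {D-α, D-ε, D-ζ} covers everything, so the minimum is 3.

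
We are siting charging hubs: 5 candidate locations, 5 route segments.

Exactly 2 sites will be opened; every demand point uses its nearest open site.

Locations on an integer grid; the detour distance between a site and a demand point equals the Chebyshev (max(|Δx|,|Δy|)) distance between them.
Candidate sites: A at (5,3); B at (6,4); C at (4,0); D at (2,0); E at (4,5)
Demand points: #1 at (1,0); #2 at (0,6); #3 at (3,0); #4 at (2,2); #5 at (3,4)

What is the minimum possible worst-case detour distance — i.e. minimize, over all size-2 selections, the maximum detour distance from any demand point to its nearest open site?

Open {A, E}.
  Farthest demand point is #1 at detour distance 4 (to A); all others are ≤ 4.
With {C, E} the worst case is 4.
With {D, E} the worst case is 4.
No size-2 selection achieves below 4.

4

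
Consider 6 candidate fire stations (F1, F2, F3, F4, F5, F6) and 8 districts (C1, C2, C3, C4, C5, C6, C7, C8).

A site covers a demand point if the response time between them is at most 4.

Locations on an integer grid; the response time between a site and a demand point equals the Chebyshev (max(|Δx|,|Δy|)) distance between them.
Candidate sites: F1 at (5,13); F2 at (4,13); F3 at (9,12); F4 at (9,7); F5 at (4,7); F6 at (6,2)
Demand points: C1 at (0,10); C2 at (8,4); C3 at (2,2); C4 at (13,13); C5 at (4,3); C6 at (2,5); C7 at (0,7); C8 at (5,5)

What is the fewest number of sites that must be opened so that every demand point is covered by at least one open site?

Coverage sets (demand points within 4 of each site):
  F1: {}
  F2: {C1}
  F3: {C4}
  F4: {C2, C8}
  F5: {C1, C2, C5, C6, C7, C8}
  F6: {C2, C3, C5, C6, C8}
No 2 sites suffice: every size-2 union leaves at least one demand point uncovered.
But {F3, F5, F6} covers everything, so the minimum is 3.

3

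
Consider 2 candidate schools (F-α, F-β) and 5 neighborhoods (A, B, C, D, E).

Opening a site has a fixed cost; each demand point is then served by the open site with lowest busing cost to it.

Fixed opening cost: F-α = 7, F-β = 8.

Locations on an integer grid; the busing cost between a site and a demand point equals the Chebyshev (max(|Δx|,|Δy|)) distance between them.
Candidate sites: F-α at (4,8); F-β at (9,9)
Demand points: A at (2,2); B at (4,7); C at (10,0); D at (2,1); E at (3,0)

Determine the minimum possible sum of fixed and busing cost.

Open {F-α}: assign each demand point to its cheapest open site.
  A→F-α 6, B→F-α 1, C→F-α 8, D→F-α 7, E→F-α 8
  busing cost 30, fixed 7 → total 37.
Compare {F-α, F-β}: busing cost 30 + fixed 15 = 45.
Compare {F-β}: busing cost 38 + fixed 8 = 46.

37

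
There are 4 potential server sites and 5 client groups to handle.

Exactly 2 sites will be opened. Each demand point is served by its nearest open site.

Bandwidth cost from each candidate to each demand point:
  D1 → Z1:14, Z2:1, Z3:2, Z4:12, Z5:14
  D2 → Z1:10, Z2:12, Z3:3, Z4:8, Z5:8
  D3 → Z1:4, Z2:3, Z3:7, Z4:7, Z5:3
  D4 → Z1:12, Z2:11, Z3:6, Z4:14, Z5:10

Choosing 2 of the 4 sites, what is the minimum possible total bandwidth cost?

Open {D1, D3}.
  Z1→D3 4, Z2→D1 1, Z3→D1 2, Z4→D3 7, Z5→D3 3  ⇒ total 17.
Compare {D2, D3}: total 20.
Compare {D3, D4}: total 23.
No size-2 selection does better; minimum is 17.

17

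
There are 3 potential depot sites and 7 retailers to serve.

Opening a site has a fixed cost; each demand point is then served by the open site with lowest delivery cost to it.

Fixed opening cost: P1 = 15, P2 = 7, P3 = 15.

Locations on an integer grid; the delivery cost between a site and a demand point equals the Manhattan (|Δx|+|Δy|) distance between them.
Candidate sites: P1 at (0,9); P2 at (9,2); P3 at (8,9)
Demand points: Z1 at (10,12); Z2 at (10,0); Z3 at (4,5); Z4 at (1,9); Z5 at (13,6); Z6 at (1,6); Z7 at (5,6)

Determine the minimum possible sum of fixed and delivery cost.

65

Open {P1, P2}: assign each demand point to its cheapest open site.
  Z1→P2 11, Z2→P2 3, Z3→P1 8, Z4→P1 1, Z5→P2 8, Z6→P1 4, Z7→P1 8
  delivery cost 43, fixed 22 → total 65.
Compare {P2, P3}: delivery cost 47 + fixed 22 = 69.
Compare {P3}: delivery cost 55 + fixed 15 = 70.
Compare {P2}: delivery cost 65 + fixed 7 = 72.
All other subsets cost ≥ 69. Minimum total cost: 65.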